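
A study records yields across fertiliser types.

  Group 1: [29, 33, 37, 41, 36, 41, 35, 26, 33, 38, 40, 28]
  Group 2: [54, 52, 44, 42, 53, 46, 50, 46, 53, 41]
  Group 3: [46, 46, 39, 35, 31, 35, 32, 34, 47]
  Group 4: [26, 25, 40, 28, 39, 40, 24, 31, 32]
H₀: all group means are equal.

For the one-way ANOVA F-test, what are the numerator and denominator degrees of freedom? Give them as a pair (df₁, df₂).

degrees of freedom = [3, 36]

k = 4 groups, N = 40 total
df = (k−1, N−k) = (4−1, 40−4) = (3, 36)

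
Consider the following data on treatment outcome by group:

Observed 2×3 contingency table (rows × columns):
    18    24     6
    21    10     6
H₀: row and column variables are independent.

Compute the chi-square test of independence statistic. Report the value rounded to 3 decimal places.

Row totals [48, 37], col totals [39, 34, 12], n=85
χ² = (18−22.02)²/22.02 + (24−19.20)²/19.20 + (6−6.78)²/6.78 + (21−16.98)²/16.98 + (10−14.80)²/14.80 + (6−5.22)²/5.22 = 4.6498
df = 2

test statistic = 4.650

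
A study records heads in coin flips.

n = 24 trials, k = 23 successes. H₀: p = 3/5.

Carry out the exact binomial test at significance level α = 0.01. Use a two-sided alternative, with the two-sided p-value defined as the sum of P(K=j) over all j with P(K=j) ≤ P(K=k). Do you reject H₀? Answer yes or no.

Exact binomial: n=24, k=23, p₀=3/5=0.6000
P(X=j) = C(n,j)·p₀^j·(1−p₀)^(n−j); p = Σ P(X=j) over j with P(X=j) ≤ P(X=23)
p-value (two-sided) = 0.00010
At α=0.01: p < α → reject H₀

reject H₀: yes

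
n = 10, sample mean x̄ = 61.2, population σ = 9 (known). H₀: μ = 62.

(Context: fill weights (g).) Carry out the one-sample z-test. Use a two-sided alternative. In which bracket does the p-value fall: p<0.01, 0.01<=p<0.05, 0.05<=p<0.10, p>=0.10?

p-value bracket: p>=0.10

SE = σ/√n = 9/√10 = 2.8460
z = (x̄−μ₀)/SE = (61.2−62)/2.8460 = -0.2811
p-value (two-sided) = 0.77864
→ bracket: p>=0.10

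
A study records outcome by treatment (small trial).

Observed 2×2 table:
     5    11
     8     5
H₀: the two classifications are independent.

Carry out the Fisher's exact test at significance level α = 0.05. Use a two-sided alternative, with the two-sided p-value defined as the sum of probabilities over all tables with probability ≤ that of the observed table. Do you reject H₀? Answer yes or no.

Margins: r₁=16, r₂=13, c₁=13, c₂=16, n=29
p_obs = C(16,5)·C(13,8)/C(29,13); sum pmf over tables with pmf ≤ p_obs
p-value (two-sided) = 0.14364
At α=0.05: p ≥ α → fail to reject H₀

reject H₀: no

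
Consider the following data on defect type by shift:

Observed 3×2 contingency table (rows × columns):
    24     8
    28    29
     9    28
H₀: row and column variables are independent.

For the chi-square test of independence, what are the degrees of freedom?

df = (r−1)(c−1) = (3−1)·(2−1) = 2

degrees of freedom = 2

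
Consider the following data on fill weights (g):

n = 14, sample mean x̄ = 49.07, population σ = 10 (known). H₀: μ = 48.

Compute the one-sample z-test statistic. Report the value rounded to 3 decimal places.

SE = σ/√n = 10/√14 = 2.6726
z = (x̄−μ₀)/SE = (49.07−48)/2.6726 = 0.4004

test statistic = 0.400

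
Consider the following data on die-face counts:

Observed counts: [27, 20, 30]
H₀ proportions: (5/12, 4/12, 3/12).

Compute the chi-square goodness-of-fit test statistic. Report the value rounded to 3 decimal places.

n = 77; E_i = n·p_i = [32.08, 25.67, 19.25]
χ² = (27−32.08)²/32.08 + (20−25.67)²/25.67 + (30−19.25)²/19.25 = 8.0597
df = 2

test statistic = 8.060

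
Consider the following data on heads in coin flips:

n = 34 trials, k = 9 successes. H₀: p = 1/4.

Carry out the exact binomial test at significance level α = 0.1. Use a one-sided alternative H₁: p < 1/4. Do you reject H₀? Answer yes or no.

Exact binomial: n=34, k=9, p₀=1/4=0.2500
P(X≤9) from Σ C(n,i)·p₀^i·(1−p₀)^(n−i)
p-value (one-sided, H₁ less) = 0.66397
At α=0.1: p ≥ α → fail to reject H₀

reject H₀: no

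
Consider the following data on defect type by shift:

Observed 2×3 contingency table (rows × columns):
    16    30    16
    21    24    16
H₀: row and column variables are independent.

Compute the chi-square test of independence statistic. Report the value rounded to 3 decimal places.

test statistic = 1.334

Row totals [62, 61], col totals [37, 54, 32], n=123
χ² = (16−18.65)²/18.65 + (30−27.22)²/27.22 + (16−16.13)²/16.13 + (21−18.35)²/18.35 + (24−26.78)²/26.78 + (16−15.87)²/15.87 = 1.3343
df = 2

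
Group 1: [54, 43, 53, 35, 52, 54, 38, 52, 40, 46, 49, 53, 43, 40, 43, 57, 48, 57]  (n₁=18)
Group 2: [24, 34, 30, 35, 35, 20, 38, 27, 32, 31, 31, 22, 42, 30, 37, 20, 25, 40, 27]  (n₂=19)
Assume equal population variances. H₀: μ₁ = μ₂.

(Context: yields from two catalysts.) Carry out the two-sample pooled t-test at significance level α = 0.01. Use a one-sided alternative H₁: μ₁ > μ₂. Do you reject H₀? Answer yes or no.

reject H₀: yes

x̄₁=47.611, s₁=6.818, n₁=18
x̄₂=30.526, s₂=6.527, n₂=19
s_p² = [17·6.818² + 18·6.527²]/35 = 44.4861
SE = √(s_p²·(1/18+1/19)) = 2.1938
t = (47.611−30.526)/2.1938 = 7.7877
df = 35
p-value (one-sided, H₁ greater) = 0.00000
At α=0.01: p < α → reject H₀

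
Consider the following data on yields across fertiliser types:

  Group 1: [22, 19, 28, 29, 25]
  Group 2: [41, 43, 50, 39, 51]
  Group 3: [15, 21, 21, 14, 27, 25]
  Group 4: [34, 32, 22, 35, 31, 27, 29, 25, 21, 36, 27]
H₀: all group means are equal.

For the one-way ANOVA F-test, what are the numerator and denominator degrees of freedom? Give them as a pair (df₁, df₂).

k = 4 groups, N = 27 total
df = (k−1, N−k) = (4−1, 27−4) = (3, 23)

degrees of freedom = [3, 23]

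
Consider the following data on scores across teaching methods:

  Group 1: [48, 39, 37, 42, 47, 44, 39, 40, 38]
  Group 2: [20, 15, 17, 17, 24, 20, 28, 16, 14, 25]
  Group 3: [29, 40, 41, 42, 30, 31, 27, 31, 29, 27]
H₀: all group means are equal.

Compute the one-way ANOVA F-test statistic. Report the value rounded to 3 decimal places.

test statistic = 47.446

Group means [41.56, 19.60, 32.70], grand mean 30.931
SSB = Σnᵢ(x̄ᵢ−x̄)² = 2331.140; SSW = ΣΣ(x−x̄ᵢ)² = 638.722
MSB = 2331.140/2 = 1165.5699; MSW = 638.722/26 = 24.5662
F = MSB/MSW = 47.4460
df = (2, 26)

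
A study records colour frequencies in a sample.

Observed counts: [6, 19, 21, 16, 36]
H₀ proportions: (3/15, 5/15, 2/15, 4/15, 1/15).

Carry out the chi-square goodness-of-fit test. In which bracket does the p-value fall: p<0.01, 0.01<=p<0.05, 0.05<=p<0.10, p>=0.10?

n = 98; E_i = n·p_i = [19.60, 32.67, 13.07, 26.13, 6.53]
χ² = (6−19.60)²/19.60 + (19−32.67)²/32.67 + (21−13.07)²/13.07 + (16−26.13)²/26.13 + (36−6.53)²/6.53 = 156.8010
df = 4
p-value (upper-tail) = 0.00000
→ bracket: p<0.01

p-value bracket: p<0.01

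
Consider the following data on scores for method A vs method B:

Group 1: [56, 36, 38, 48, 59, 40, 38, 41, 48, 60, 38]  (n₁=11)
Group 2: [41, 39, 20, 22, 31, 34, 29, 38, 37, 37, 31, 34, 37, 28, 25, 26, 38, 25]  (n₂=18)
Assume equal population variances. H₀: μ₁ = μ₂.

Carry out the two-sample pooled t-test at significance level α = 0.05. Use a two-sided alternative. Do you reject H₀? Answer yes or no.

reject H₀: yes

x̄₁=45.636, s₁=9.080, n₁=11
x̄₂=31.778, s₂=6.367, n₂=18
s_p² = [10·9.080² + 17·6.367²]/27 = 56.0614
SE = √(s_p²·(1/11+1/18)) = 2.8655
t = (45.636−31.778)/2.8655 = 4.8364
df = 27
p-value (two-sided) = 0.00005
At α=0.05: p < α → reject H₀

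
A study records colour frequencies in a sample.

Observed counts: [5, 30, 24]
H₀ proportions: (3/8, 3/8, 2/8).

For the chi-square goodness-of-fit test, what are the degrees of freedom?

degrees of freedom = 2

df = k − 1 = 3 − 1 = 2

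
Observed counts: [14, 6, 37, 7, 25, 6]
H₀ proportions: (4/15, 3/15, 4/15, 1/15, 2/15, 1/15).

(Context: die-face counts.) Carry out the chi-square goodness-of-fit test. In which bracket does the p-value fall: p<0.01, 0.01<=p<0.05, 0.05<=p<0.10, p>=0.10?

n = 95; E_i = n·p_i = [25.33, 19.00, 25.33, 6.33, 12.67, 6.33]
χ² = (14−25.33)²/25.33 + (6−19.00)²/19.00 + (37−25.33)²/25.33 + (7−6.33)²/6.33 + (25−12.67)²/12.67 + (6−6.33)²/6.33 = 31.4342
df = 5
p-value (upper-tail) = 0.00001
→ bracket: p<0.01

p-value bracket: p<0.01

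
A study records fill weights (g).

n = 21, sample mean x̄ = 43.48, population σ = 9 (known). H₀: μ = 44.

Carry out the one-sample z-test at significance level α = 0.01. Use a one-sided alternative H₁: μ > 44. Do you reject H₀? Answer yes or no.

SE = σ/√n = 9/√21 = 1.9640
z = (x̄−μ₀)/SE = (43.48−44)/1.9640 = -0.2648
p-value (one-sided, H₁ greater) = 0.60441
At α=0.01: p ≥ α → fail to reject H₀

reject H₀: no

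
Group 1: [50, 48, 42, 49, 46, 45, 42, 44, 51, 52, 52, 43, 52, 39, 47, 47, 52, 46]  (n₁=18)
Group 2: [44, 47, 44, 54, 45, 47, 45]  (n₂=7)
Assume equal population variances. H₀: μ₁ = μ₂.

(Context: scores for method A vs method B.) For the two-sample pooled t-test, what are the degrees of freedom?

degrees of freedom = 23

df = n₁ + n₂ − 2 = 18 + 7 − 2 = 23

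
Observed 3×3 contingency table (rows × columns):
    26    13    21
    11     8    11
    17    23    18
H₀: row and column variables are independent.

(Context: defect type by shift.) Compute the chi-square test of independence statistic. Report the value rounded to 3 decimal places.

Row totals [60, 30, 58], col totals [54, 44, 50], n=148
χ² = (26−21.89)²/21.89 + (13−17.84)²/17.84 + (21−20.27)²/20.27 + (11−10.95)²/10.95 + (8−8.92)²/8.92 + (11−10.14)²/10.14 + (17−21.16)²/21.16 + (23−17.24)²/17.24 + (18−19.59)²/19.59 = 5.1483
df = 4

test statistic = 5.148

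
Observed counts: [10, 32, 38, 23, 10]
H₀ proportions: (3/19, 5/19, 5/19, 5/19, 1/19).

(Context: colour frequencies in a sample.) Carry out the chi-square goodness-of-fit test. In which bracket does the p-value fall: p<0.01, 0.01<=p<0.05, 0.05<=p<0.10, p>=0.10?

n = 113; E_i = n·p_i = [17.84, 29.74, 29.74, 29.74, 5.95]
χ² = (10−17.84)²/17.84 + (32−29.74)²/29.74 + (38−29.74)²/29.74 + (23−29.74)²/29.74 + (10−5.95)²/5.95 = 10.2029
df = 4
p-value (upper-tail) = 0.03714
→ bracket: 0.01<=p<0.05

p-value bracket: 0.01<=p<0.05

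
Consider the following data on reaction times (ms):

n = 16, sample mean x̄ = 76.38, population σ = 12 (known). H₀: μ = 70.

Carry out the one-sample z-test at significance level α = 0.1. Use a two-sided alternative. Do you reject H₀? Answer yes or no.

SE = σ/√n = 12/√16 = 3.0000
z = (x̄−μ₀)/SE = (76.38−70)/3.0000 = 2.1267
p-value (two-sided) = 0.03345
At α=0.1: p < α → reject H₀

reject H₀: yes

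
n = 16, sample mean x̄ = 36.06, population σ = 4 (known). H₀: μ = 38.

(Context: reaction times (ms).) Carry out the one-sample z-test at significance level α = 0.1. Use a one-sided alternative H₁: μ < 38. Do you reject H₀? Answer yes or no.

SE = σ/√n = 4/√16 = 1.0000
z = (x̄−μ₀)/SE = (36.06−38)/1.0000 = -1.9400
p-value (one-sided, H₁ less) = 0.02619
At α=0.1: p < α → reject H₀

reject H₀: yes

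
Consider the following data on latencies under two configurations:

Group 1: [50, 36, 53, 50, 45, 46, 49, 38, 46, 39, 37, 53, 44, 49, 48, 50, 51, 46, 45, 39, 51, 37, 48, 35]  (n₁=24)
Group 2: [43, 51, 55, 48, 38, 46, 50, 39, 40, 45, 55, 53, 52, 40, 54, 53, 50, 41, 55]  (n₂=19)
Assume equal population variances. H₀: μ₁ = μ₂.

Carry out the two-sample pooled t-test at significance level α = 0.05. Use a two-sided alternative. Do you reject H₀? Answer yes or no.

reject H₀: no

x̄₁=45.208, s₁=5.741, n₁=24
x̄₂=47.789, s₂=6.061, n₂=19
s_p² = [23·5.741² + 18·6.061²]/41 = 34.6126
SE = √(s_p²·(1/24+1/19)) = 1.8066
t = (45.208−47.789)/1.8066 = -1.4287
df = 41
p-value (two-sided) = 0.16066
At α=0.05: p ≥ α → fail to reject H₀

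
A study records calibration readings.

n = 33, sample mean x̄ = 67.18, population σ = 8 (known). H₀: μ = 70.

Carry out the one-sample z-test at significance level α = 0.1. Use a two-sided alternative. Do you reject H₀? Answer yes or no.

SE = σ/√n = 8/√33 = 1.3926
z = (x̄−μ₀)/SE = (67.18−70)/1.3926 = -2.0250
p-value (two-sided) = 0.04287
At α=0.1: p < α → reject H₀

reject H₀: yes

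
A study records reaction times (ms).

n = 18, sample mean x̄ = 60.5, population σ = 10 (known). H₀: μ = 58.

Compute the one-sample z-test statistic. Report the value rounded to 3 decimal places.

SE = σ/√n = 10/√18 = 2.3570
z = (x̄−μ₀)/SE = (60.5−58)/2.3570 = 1.0607

test statistic = 1.061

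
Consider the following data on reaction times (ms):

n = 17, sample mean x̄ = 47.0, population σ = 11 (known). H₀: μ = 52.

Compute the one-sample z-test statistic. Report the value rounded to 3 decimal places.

SE = σ/√n = 11/√17 = 2.6679
z = (x̄−μ₀)/SE = (47.0−52)/2.6679 = -1.8741

test statistic = -1.874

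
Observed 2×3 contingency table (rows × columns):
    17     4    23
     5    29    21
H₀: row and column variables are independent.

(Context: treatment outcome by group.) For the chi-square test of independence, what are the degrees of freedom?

df = (r−1)(c−1) = (2−1)·(3−1) = 2

degrees of freedom = 2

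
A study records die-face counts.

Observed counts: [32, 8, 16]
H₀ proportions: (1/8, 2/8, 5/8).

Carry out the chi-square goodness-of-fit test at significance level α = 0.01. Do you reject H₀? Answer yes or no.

reject H₀: yes

n = 56; E_i = n·p_i = [7.00, 14.00, 35.00]
χ² = (32−7.00)²/7.00 + (8−14.00)²/14.00 + (16−35.00)²/35.00 = 102.1714
df = 2
p-value (upper-tail) = 0.00000
At α=0.01: p < α → reject H₀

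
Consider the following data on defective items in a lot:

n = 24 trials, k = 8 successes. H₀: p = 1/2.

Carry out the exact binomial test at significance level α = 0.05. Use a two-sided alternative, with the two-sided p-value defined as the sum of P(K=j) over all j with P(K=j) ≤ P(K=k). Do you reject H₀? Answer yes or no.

Exact binomial: n=24, k=8, p₀=1/2=0.5000
P(X=j) = C(n,j)·p₀^j·(1−p₀)^(n−j); p = Σ P(X=j) over j with P(X=j) ≤ P(X=8)
p-value (two-sided) = 0.15159
At α=0.05: p ≥ α → fail to reject H₀

reject H₀: no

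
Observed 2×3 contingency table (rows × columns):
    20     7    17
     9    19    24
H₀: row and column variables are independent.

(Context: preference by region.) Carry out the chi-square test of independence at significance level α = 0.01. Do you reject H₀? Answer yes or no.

Row totals [44, 52], col totals [29, 26, 41], n=96
χ² = (20−13.29)²/13.29 + (7−11.92)²/11.92 + (17−18.79)²/18.79 + (9−15.71)²/15.71 + (19−14.08)²/14.08 + (24−22.21)²/22.21 = 10.3109
df = 2
p-value (upper-tail) = 0.00577
At α=0.01: p < α → reject H₀

reject H₀: yes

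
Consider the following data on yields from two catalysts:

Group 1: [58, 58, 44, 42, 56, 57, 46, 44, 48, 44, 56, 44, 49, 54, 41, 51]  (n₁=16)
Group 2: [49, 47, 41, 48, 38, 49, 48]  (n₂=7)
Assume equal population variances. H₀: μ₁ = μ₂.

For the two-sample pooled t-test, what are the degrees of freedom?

degrees of freedom = 21

df = n₁ + n₂ − 2 = 16 + 7 − 2 = 21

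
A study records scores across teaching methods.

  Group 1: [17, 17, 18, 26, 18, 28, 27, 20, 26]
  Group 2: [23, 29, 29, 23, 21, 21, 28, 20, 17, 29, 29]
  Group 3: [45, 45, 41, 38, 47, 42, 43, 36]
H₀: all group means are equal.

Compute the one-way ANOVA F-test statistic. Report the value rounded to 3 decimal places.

Group means [21.89, 24.45, 42.12], grand mean 28.679
SSB = Σnᵢ(x̄ᵢ−x̄)² = 2057.616; SSW = ΣΣ(x−x̄ᵢ)² = 474.491
MSB = 2057.616/2 = 1028.8080; MSW = 474.491/25 = 18.9796
F = MSB/MSW = 54.2059
df = (2, 25)

test statistic = 54.206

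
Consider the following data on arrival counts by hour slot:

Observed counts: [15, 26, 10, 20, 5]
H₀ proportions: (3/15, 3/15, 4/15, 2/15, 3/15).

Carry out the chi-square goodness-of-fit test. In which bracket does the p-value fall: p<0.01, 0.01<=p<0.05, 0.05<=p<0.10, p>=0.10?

n = 76; E_i = n·p_i = [15.20, 15.20, 20.27, 10.13, 15.20]
χ² = (15−15.20)²/15.20 + (26−15.20)²/15.20 + (10−20.27)²/20.27 + (20−10.13)²/10.13 + (5−15.20)²/15.20 = 29.3289
df = 4
p-value (upper-tail) = 0.00001
→ bracket: p<0.01

p-value bracket: p<0.01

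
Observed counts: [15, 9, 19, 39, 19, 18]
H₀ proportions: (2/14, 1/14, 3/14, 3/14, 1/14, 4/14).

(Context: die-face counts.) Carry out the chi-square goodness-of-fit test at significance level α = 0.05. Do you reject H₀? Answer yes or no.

n = 119; E_i = n·p_i = [17.00, 8.50, 25.50, 25.50, 8.50, 34.00]
χ² = (15−17.00)²/17.00 + (9−8.50)²/8.50 + (19−25.50)²/25.50 + (39−25.50)²/25.50 + (19−8.50)²/8.50 + (18−34.00)²/34.00 = 29.5686
df = 5
p-value (upper-tail) = 0.00002
At α=0.05: p < α → reject H₀

reject H₀: yes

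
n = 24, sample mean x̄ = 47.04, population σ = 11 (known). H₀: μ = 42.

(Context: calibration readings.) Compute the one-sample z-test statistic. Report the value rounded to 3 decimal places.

SE = σ/√n = 11/√24 = 2.2454
z = (x̄−μ₀)/SE = (47.04−42)/2.2454 = 2.2446

test statistic = 2.245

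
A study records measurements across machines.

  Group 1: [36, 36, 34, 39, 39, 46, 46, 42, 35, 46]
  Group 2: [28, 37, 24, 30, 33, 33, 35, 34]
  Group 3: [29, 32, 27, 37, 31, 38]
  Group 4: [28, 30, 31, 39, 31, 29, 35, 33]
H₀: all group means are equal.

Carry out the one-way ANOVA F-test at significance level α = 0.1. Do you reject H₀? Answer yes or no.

Group means [39.90, 31.75, 32.33, 32.00], grand mean 34.469
SSB = Σnᵢ(x̄ᵢ−x̄)² = 430.235; SSW = ΣΣ(x−x̄ᵢ)² = 515.733
MSB = 430.235/3 = 143.4118; MSW = 515.733/28 = 18.4190
F = MSB/MSW = 7.7861
df = (3, 28)
p-value (upper-tail) = 0.00062
At α=0.1: p < α → reject H₀

reject H₀: yes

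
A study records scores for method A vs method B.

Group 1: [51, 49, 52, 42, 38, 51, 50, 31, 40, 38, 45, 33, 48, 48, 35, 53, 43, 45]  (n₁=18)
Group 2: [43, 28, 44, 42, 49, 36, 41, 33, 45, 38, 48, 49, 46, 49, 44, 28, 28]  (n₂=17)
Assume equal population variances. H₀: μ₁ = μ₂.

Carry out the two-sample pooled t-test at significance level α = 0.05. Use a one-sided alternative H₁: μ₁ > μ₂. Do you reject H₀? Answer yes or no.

x̄₁=44.000, s₁=6.869, n₁=18
x̄₂=40.647, s₂=7.533, n₂=17
s_p² = [17·6.869² + 16·7.533²]/33 = 51.8146
SE = √(s_p²·(1/18+1/17)) = 2.4344
t = (44.000−40.647)/2.4344 = 1.3773
df = 33
p-value (one-sided, H₁ greater) = 0.08885
At α=0.05: p ≥ α → fail to reject H₀

reject H₀: no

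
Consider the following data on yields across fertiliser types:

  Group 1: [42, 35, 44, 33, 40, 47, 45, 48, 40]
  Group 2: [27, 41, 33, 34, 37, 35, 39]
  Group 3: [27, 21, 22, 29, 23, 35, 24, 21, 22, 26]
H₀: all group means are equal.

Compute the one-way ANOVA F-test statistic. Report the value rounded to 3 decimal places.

Group means [41.56, 35.14, 25.00], grand mean 33.462
SSB = Σnᵢ(x̄ᵢ−x̄)² = 1325.382; SSW = ΣΣ(x−x̄ᵢ)² = 511.079
MSB = 1325.382/2 = 662.6911; MSW = 511.079/23 = 22.2208
F = MSB/MSW = 29.8230
df = (2, 23)

test statistic = 29.823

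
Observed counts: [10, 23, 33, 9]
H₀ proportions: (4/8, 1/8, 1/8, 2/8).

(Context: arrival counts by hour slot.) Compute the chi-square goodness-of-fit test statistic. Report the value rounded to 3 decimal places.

test statistic = 104.573

n = 75; E_i = n·p_i = [37.50, 9.38, 9.38, 18.75]
χ² = (10−37.50)²/37.50 + (23−9.38)²/9.38 + (33−9.38)²/9.38 + (9−18.75)²/18.75 = 104.5733
df = 3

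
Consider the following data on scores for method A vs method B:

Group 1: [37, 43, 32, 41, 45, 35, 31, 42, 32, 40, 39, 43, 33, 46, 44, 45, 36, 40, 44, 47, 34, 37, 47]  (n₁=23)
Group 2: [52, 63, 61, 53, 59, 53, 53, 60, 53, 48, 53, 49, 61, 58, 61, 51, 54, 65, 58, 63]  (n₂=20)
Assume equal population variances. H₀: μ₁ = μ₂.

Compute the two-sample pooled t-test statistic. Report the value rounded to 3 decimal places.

test statistic = -10.657

x̄₁=39.696, s₁=5.182, n₁=23
x̄₂=56.400, s₂=5.062, n₂=20
s_p² = [22·5.182² + 19·5.062²]/41 = 26.2846
SE = √(s_p²·(1/23+1/20)) = 1.5675
t = (39.696−56.400)/1.5675 = -10.6567
df = 41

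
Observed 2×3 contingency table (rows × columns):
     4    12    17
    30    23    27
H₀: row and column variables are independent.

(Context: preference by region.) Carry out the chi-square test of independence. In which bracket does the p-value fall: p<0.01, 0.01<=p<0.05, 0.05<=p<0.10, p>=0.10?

p-value bracket: 0.01<=p<0.05

Row totals [33, 80], col totals [34, 35, 44], n=113
χ² = (4−9.93)²/9.93 + (12−10.22)²/10.22 + (17−12.85)²/12.85 + (30−24.07)²/24.07 + (23−24.78)²/24.78 + (27−31.15)²/31.15 = 7.3320
df = 2
p-value (upper-tail) = 0.02558
→ bracket: 0.01<=p<0.05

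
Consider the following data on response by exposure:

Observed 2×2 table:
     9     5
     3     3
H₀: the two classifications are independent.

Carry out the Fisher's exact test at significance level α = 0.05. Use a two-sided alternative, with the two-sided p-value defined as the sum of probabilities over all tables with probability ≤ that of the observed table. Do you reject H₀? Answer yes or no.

Margins: r₁=14, r₂=6, c₁=12, c₂=8, n=20
p_obs = C(14,9)·C(6,3)/C(20,12); sum pmf over tables with pmf ≤ p_obs
p-value (two-sided) = 0.64241
At α=0.05: p ≥ α → fail to reject H₀

reject H₀: no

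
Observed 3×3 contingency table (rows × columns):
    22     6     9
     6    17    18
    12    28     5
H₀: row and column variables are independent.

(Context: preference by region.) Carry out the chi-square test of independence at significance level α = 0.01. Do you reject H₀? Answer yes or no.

reject H₀: yes

Row totals [37, 41, 45], col totals [40, 51, 32], n=123
χ² = (22−12.03)²/12.03 + (6−15.34)²/15.34 + (9−9.63)²/9.63 + (6−13.33)²/13.33 + (17−17.00)²/17.00 + (18−10.67)²/10.67 + (12−14.63)²/14.63 + (28−18.66)²/18.66 + (5−11.71)²/11.71 = 32.0543
df = 4
p-value (upper-tail) = 0.00000
At α=0.01: p < α → reject H₀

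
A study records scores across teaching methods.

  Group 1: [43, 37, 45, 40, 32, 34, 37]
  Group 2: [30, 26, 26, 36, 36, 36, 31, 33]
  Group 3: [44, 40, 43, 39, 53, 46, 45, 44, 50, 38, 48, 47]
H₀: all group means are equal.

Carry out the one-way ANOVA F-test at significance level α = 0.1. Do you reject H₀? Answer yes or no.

Group means [38.29, 31.75, 44.75], grand mean 39.222
SSB = Σnᵢ(x̄ᵢ−x̄)² = 819.488; SSW = ΣΣ(x−x̄ᵢ)² = 475.179
MSB = 819.488/2 = 409.7440; MSW = 475.179/24 = 19.7991
F = MSB/MSW = 20.6951
df = (2, 24)
p-value (upper-tail) = 0.00001
At α=0.1: p < α → reject H₀

reject H₀: yes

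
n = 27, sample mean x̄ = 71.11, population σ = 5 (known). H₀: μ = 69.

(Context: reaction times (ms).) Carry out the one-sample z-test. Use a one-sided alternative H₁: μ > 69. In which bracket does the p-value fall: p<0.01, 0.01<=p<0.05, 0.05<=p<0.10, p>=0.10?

p-value bracket: 0.01<=p<0.05

SE = σ/√n = 5/√27 = 0.9623
z = (x̄−μ₀)/SE = (71.11−69)/0.9623 = 2.1928
p-value (one-sided, H₁ greater) = 0.01416
→ bracket: 0.01<=p<0.05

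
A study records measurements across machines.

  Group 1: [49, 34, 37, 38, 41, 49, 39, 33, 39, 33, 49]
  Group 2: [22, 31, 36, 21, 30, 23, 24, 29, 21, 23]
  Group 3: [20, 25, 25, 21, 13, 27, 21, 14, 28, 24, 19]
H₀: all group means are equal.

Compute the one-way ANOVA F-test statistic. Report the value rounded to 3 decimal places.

Group means [40.09, 26.00, 21.55], grand mean 29.312
SSB = Σnᵢ(x̄ᵢ−x̄)² = 2051.239; SSW = ΣΣ(x−x̄ᵢ)² = 871.636
MSB = 2051.239/2 = 1025.6193; MSW = 871.636/29 = 30.0564
F = MSB/MSW = 34.1231
df = (2, 29)

test statistic = 34.123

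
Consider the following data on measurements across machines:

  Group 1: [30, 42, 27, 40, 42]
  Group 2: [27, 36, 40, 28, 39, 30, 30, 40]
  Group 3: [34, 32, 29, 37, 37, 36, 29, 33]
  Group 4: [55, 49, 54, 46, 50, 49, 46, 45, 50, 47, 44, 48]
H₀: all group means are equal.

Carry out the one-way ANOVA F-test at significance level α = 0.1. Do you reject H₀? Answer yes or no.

Group means [36.20, 33.75, 33.38, 48.58], grand mean 39.424
SSB = Σnᵢ(x̄ᵢ−x̄)² = 1608.969; SSW = ΣΣ(x−x̄ᵢ)² = 621.092
MSB = 1608.969/3 = 536.3230; MSW = 621.092/29 = 21.4170
F = MSB/MSW = 25.0420
df = (3, 29)
p-value (upper-tail) = 0.00000
At α=0.1: p < α → reject H₀

reject H₀: yes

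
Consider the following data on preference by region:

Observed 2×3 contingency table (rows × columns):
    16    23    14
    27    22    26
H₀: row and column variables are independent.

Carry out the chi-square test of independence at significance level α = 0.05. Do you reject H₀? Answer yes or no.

Row totals [53, 75], col totals [43, 45, 40], n=128
χ² = (16−17.80)²/17.80 + (23−18.63)²/18.63 + (14−16.56)²/16.56 + (27−25.20)²/25.20 + (22−26.37)²/26.37 + (26−23.44)²/23.44 = 2.7357
df = 2
p-value (upper-tail) = 0.25465
At α=0.05: p ≥ α → fail to reject H₀

reject H₀: no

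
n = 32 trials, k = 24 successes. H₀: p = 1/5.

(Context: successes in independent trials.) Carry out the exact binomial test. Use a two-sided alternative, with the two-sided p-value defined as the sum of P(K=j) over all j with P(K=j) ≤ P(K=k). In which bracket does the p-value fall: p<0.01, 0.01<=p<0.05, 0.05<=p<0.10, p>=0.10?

p-value bracket: p<0.01

Exact binomial: n=32, k=24, p₀=1/5=0.2000
P(X=j) = C(n,j)·p₀^j·(1−p₀)^(n−j); p = Σ P(X=j) over j with P(X=j) ≤ P(X=24)
p-value (two-sided) = 0.00000
→ bracket: p<0.01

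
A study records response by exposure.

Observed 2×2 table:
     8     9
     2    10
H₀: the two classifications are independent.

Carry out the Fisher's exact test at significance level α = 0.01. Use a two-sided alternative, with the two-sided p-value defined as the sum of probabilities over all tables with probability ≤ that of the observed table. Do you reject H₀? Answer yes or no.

reject H₀: no

Margins: r₁=17, r₂=12, c₁=10, c₂=19, n=29
p_obs = C(17,8)·C(12,2)/C(29,10); sum pmf over tables with pmf ≤ p_obs
p-value (two-sided) = 0.12608
At α=0.01: p ≥ α → fail to reject H₀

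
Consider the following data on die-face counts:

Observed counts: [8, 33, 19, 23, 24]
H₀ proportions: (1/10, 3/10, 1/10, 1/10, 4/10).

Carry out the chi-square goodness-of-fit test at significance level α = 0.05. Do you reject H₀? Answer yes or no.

reject H₀: yes

n = 107; E_i = n·p_i = [10.70, 32.10, 10.70, 10.70, 42.80]
χ² = (8−10.70)²/10.70 + (33−32.10)²/32.10 + (19−10.70)²/10.70 + (23−10.70)²/10.70 + (24−42.80)²/42.80 = 29.5421
df = 4
p-value (upper-tail) = 0.00001
At α=0.05: p < α → reject H₀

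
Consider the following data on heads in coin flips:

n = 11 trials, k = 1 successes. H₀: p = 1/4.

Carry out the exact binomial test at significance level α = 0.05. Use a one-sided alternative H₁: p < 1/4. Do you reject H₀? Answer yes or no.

reject H₀: no

Exact binomial: n=11, k=1, p₀=1/4=0.2500
P(X≤1) from Σ C(n,i)·p₀^i·(1−p₀)^(n−i)
p-value (one-sided, H₁ less) = 0.19710
At α=0.05: p ≥ α → fail to reject H₀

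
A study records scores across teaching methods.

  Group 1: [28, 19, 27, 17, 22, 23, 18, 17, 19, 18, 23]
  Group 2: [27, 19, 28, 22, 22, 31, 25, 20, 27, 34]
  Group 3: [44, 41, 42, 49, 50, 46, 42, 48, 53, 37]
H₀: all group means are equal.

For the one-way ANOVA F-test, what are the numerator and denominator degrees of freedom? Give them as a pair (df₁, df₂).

degrees of freedom = [2, 28]

k = 3 groups, N = 31 total
df = (k−1, N−k) = (3−1, 31−3) = (2, 28)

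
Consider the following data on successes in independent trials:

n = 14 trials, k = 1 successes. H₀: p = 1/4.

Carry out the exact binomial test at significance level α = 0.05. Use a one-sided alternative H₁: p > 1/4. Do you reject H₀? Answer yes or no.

reject H₀: no

Exact binomial: n=14, k=1, p₀=1/4=0.2500
P(X≥1) from Σ C(n,i)·p₀^i·(1−p₀)^(n−i)
p-value (one-sided, H₁ greater) = 0.98218
At α=0.05: p ≥ α → fail to reject H₀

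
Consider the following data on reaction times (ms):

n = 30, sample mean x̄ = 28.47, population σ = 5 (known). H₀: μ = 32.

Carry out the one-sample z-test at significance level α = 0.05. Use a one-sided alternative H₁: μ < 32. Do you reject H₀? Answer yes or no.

reject H₀: yes

SE = σ/√n = 5/√30 = 0.9129
z = (x̄−μ₀)/SE = (28.47−32)/0.9129 = -3.8669
p-value (one-sided, H₁ less) = 0.00006
At α=0.05: p < α → reject H₀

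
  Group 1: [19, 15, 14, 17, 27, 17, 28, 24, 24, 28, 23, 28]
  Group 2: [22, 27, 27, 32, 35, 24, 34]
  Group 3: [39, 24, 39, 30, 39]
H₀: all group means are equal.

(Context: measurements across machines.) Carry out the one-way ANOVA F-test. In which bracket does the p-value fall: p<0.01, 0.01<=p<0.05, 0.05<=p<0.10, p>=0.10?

p-value bracket: p<0.01

Group means [22.00, 28.71, 34.20], grand mean 26.500
SSB = Σnᵢ(x̄ᵢ−x̄)² = 573.771; SSW = ΣΣ(x−x̄ᵢ)² = 656.229
MSB = 573.771/2 = 286.8857; MSW = 656.229/21 = 31.2490
F = MSB/MSW = 9.1806
df = (2, 21)
p-value (upper-tail) = 0.00136
→ bracket: p<0.01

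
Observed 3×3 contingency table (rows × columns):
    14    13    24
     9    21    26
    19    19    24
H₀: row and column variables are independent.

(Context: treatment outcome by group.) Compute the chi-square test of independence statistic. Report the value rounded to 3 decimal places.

Row totals [51, 56, 62], col totals [42, 53, 74], n=169
χ² = (14−12.67)²/12.67 + (13−15.99)²/15.99 + (24−22.33)²/22.33 + (9−13.92)²/13.92 + (21−17.56)²/17.56 + (26−24.52)²/24.52 + (19−15.41)²/15.41 + (19−19.44)²/19.44 + (24−27.15)²/27.15 = 4.5357
df = 4

test statistic = 4.536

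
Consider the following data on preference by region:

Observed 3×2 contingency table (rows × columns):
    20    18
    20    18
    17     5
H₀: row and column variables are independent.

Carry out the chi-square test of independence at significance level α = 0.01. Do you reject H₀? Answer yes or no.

reject H₀: no

Row totals [38, 38, 22], col totals [57, 41], n=98
χ² = (20−22.10)²/22.10 + (18−15.90)²/15.90 + (20−22.10)²/22.10 + (18−15.90)²/15.90 + (17−12.80)²/12.80 + (5−9.20)²/9.20 = 4.2572
df = 2
p-value (upper-tail) = 0.11900
At α=0.01: p ≥ α → fail to reject H₀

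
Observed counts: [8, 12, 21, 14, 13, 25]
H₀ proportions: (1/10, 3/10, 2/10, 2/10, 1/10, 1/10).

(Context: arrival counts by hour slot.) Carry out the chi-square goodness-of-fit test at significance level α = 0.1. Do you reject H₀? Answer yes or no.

n = 93; E_i = n·p_i = [9.30, 27.90, 18.60, 18.60, 9.30, 9.30]
χ² = (8−9.30)²/9.30 + (12−27.90)²/27.90 + (21−18.60)²/18.60 + (14−18.60)²/18.60 + (13−9.30)²/9.30 + (25−9.30)²/9.30 = 38.6667
df = 5
p-value (upper-tail) = 0.00000
At α=0.1: p < α → reject H₀

reject H₀: yes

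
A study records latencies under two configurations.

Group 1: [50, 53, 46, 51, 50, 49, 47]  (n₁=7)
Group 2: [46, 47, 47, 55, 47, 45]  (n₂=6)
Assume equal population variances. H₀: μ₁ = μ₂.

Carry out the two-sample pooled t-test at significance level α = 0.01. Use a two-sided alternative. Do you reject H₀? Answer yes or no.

reject H₀: no

x̄₁=49.429, s₁=2.370, n₁=7
x̄₂=47.833, s₂=3.601, n₂=6
s_p² = [6·2.370² + 5·3.601²]/11 = 8.9589
SE = √(s_p²·(1/7+1/6)) = 1.6652
t = (49.429−47.833)/1.6652 = 0.9580
df = 11
p-value (two-sided) = 0.35866
At α=0.01: p ≥ α → fail to reject H₀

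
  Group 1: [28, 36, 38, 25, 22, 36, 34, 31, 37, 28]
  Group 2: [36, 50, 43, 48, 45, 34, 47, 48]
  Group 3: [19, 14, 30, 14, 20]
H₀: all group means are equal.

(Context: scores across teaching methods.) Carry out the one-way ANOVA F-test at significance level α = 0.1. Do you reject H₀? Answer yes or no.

reject H₀: yes

Group means [31.50, 43.88, 19.40], grand mean 33.174
SSB = Σnᵢ(x̄ᵢ−x̄)² = 1892.729; SSW = ΣΣ(x−x̄ᵢ)² = 690.575
MSB = 1892.729/2 = 946.3647; MSW = 690.575/20 = 34.5288
F = MSB/MSW = 27.4080
df = (2, 20)
p-value (upper-tail) = 0.00000
At α=0.1: p < α → reject H₀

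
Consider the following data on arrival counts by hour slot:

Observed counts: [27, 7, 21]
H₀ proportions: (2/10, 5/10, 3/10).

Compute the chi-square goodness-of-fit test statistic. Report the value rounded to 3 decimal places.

n = 55; E_i = n·p_i = [11.00, 27.50, 16.50]
χ² = (27−11.00)²/11.00 + (7−27.50)²/27.50 + (21−16.50)²/16.50 = 39.7818
df = 2

test statistic = 39.782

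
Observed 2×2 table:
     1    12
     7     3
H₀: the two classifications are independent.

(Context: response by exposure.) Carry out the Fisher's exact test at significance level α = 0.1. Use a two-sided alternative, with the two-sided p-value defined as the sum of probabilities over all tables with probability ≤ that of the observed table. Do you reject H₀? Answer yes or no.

reject H₀: yes

Margins: r₁=13, r₂=10, c₁=8, c₂=15, n=23
p_obs = C(13,1)·C(10,7)/C(23,8); sum pmf over tables with pmf ≤ p_obs
p-value (two-sided) = 0.00590
At α=0.1: p < α → reject H₀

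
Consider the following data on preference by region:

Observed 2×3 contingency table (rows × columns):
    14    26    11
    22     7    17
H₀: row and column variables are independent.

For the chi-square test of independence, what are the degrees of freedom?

df = (r−1)(c−1) = (2−1)·(3−1) = 2

degrees of freedom = 2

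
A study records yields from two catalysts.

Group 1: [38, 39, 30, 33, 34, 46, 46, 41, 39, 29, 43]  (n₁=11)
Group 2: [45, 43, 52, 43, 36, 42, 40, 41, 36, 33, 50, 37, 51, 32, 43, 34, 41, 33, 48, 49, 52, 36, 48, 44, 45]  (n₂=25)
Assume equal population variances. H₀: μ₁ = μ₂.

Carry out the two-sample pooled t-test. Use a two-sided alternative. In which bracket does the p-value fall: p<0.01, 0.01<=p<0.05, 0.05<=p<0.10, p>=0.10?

p-value bracket: 0.05<=p<0.10

x̄₁=38.000, s₁=5.916, n₁=11
x̄₂=42.160, s₂=6.309, n₂=25
s_p² = [10·5.916² + 24·6.309²]/34 = 38.3929
SE = √(s_p²·(1/11+1/25)) = 2.2419
t = (38.000−42.160)/2.2419 = -1.8556
df = 34
p-value (two-sided) = 0.07220
→ bracket: 0.05<=p<0.10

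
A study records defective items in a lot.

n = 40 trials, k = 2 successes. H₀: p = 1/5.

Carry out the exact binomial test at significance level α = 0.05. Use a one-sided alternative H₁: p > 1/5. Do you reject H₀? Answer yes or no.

Exact binomial: n=40, k=2, p₀=1/5=0.2000
P(X≥2) from Σ C(n,i)·p₀^i·(1−p₀)^(n−i)
p-value (one-sided, H₁ greater) = 0.99854
At α=0.05: p ≥ α → fail to reject H₀

reject H₀: no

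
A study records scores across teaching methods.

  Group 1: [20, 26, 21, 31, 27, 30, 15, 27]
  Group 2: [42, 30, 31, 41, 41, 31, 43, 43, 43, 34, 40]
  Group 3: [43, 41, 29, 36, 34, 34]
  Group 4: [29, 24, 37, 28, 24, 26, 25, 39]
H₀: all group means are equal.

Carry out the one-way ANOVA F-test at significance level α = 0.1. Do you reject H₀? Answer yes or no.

Group means [24.62, 38.09, 36.17, 29.00], grand mean 32.273
SSB = Σnᵢ(x̄ᵢ−x̄)² = 1016.928; SSW = ΣΣ(x−x̄ᵢ)² = 871.617
MSB = 1016.928/3 = 338.9760; MSW = 871.617/29 = 30.0558
F = MSB/MSW = 11.2782
df = (3, 29)
p-value (upper-tail) = 0.00004
At α=0.1: p < α → reject H₀

reject H₀: yes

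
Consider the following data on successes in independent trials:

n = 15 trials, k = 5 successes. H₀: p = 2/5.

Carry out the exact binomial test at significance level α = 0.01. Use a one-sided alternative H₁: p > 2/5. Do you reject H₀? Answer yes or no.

reject H₀: no

Exact binomial: n=15, k=5, p₀=2/5=0.4000
P(X≥5) from Σ C(n,i)·p₀^i·(1−p₀)^(n−i)
p-value (one-sided, H₁ greater) = 0.78272
At α=0.01: p ≥ α → fail to reject H₀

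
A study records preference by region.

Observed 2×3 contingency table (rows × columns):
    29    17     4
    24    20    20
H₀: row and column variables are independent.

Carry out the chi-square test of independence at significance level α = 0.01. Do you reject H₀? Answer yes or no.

reject H₀: yes

Row totals [50, 64], col totals [53, 37, 24], n=114
χ² = (29−23.25)²/23.25 + (17−16.23)²/16.23 + (4−10.53)²/10.53 + (24−29.75)²/29.75 + (20−20.77)²/20.77 + (20−13.47)²/13.47 = 9.8103
df = 2
p-value (upper-tail) = 0.00741
At α=0.01: p < α → reject H₀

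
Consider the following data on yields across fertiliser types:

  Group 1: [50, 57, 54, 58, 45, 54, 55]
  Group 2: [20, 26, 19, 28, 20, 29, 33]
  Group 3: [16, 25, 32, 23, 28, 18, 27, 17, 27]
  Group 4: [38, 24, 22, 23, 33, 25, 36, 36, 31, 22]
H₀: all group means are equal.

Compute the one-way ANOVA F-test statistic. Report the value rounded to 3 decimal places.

test statistic = 44.558

Group means [53.29, 25.00, 23.67, 29.00], grand mean 31.848
SSB = Σnᵢ(x̄ᵢ−x̄)² = 4228.814; SSW = ΣΣ(x−x̄ᵢ)² = 917.429
MSB = 4228.814/3 = 1409.6046; MSW = 917.429/29 = 31.6355
F = MSB/MSW = 44.5577
df = (3, 29)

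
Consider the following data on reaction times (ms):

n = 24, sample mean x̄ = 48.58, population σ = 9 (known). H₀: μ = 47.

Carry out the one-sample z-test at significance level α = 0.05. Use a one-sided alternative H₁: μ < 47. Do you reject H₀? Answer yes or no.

reject H₀: no

SE = σ/√n = 9/√24 = 1.8371
z = (x̄−μ₀)/SE = (48.58−47)/1.8371 = 0.8600
p-value (one-sided, H₁ less) = 0.80512
At α=0.05: p ≥ α → fail to reject H₀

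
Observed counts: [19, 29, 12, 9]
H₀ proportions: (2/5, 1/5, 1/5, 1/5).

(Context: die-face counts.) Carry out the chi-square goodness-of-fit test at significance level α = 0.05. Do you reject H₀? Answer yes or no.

n = 69; E_i = n·p_i = [27.60, 13.80, 13.80, 13.80]
χ² = (19−27.60)²/27.60 + (29−13.80)²/13.80 + (12−13.80)²/13.80 + (9−13.80)²/13.80 = 21.3261
df = 3
p-value (upper-tail) = 0.00009
At α=0.05: p < α → reject H₀

reject H₀: yes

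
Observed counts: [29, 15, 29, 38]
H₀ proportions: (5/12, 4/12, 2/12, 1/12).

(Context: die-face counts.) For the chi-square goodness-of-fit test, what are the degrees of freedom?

degrees of freedom = 3

df = k − 1 = 4 − 1 = 3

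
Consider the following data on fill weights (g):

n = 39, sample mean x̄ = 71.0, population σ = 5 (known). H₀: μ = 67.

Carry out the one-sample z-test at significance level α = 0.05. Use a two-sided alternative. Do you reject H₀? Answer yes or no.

SE = σ/√n = 5/√39 = 0.8006
z = (x̄−μ₀)/SE = (71.0−67)/0.8006 = 4.9960
p-value (two-sided) = 0.00000
At α=0.05: p < α → reject H₀

reject H₀: yes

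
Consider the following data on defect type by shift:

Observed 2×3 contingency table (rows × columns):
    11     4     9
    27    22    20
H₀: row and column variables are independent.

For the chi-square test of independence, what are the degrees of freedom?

df = (r−1)(c−1) = (2−1)·(3−1) = 2

degrees of freedom = 2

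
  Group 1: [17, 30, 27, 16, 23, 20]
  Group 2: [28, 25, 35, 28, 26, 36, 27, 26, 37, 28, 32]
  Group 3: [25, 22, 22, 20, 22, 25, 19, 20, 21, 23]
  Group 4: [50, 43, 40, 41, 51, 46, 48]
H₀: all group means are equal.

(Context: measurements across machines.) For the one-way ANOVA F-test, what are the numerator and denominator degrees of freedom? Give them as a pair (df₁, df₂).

k = 4 groups, N = 34 total
df = (k−1, N−k) = (4−1, 34−4) = (3, 30)

degrees of freedom = [3, 30]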